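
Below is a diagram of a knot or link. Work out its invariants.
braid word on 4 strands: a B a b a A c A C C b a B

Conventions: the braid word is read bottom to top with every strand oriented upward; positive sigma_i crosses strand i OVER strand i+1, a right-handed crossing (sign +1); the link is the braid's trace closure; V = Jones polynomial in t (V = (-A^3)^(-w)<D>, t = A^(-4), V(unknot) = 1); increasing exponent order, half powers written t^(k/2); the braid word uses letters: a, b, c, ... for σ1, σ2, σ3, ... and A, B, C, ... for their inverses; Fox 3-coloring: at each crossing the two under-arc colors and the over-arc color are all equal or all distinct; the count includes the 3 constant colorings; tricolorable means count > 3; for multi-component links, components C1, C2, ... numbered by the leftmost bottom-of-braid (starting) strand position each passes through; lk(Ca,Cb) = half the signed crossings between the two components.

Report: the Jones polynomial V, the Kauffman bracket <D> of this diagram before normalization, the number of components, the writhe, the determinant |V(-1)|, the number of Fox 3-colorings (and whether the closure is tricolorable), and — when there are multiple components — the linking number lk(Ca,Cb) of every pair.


V(t) = -t^-1 + 2 - t + 2t^2 - t^3 + t^4 - t^5
bracket: A^-17 - A^-13 + A^-9 - 2A^-5 + A^-1 - 2A^3 + A^7, w = +1
1 component, writhe +1, over 13 crossings
det 9, colorings 9 of 3^13 — tricolorable
observation: |V(-1)| = 9: so tricolorable, since 3 divides 9


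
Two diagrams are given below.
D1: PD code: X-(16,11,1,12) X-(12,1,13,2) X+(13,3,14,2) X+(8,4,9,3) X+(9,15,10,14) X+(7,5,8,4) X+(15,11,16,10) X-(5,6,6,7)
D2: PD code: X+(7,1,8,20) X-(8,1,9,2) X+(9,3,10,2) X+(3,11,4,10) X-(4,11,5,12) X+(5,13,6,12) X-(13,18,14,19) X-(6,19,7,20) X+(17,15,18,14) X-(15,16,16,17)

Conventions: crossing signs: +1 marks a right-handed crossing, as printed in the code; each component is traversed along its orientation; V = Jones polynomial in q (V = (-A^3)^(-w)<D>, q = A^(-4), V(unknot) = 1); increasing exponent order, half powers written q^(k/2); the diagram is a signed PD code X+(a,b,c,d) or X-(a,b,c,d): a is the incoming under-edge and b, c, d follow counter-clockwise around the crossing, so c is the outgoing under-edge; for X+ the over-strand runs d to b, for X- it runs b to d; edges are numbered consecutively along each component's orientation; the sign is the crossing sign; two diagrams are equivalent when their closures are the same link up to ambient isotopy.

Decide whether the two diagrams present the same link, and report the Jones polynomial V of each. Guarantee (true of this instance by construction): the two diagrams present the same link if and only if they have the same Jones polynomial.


same link: yes
V(D1) = 1  [8 crossings, <D> = A^6, w = +2]
D2 (bracket 1; 10 crossings at w = 0): V = 1
note: all 2 diagrams share one V(q), hence one class


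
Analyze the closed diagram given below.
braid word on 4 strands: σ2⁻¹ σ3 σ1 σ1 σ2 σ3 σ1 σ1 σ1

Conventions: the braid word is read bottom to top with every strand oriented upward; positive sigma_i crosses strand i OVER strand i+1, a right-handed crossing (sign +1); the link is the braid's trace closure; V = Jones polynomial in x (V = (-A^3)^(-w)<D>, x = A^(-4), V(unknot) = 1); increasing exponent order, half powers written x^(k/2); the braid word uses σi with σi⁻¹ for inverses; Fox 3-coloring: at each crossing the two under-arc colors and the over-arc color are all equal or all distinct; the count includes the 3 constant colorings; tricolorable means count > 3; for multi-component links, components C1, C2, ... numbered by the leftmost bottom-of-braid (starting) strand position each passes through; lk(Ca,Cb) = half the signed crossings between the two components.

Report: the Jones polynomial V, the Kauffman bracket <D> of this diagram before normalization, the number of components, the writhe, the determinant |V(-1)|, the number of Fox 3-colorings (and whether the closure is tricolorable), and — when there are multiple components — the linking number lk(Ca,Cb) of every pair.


V(x) = x^2 - x^3 + 3x^4 - 3x^5 + 3x^6 - 3x^7 + 2x^8 - x^9
bracket: A^-15 - 2A^-11 + 3A^-7 - 3A^-3 + 3A - 3A^5 + A^9 - A^13, w = +7
1 component, writhe +7, over 9 crossings
det 17, colorings 3 of 3^9 — not tricolorable
observation: |V(-1)| = 17: so not tricolorable, since 3 does not divide 17


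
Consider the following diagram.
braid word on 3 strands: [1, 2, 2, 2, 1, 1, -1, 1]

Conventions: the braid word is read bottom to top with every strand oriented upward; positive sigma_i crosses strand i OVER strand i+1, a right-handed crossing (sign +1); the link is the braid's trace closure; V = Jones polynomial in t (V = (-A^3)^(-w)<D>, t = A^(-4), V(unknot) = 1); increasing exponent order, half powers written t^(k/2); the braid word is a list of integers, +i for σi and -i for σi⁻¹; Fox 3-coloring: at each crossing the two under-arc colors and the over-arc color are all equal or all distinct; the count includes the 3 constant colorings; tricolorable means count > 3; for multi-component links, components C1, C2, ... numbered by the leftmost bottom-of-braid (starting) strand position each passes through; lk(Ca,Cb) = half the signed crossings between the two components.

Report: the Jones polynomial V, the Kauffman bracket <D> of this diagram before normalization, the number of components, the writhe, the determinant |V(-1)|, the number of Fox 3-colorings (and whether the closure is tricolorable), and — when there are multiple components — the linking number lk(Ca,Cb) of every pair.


Jones polynomial: V(t) = t^2 + 2t^4 - 2t^5 + t^6 - 2t^7 + t^8
<D> = A^-14 - 2A^-10 + A^-6 - 2A^-2 + 2A^2 + A^10; writhe +6
components 1, writhe +6 (8 crossings)
3-colorings: 27 of 3^8, det 9 — tricolorable
note: V spans 6 powers of t: at least 6 crossings in any diagram


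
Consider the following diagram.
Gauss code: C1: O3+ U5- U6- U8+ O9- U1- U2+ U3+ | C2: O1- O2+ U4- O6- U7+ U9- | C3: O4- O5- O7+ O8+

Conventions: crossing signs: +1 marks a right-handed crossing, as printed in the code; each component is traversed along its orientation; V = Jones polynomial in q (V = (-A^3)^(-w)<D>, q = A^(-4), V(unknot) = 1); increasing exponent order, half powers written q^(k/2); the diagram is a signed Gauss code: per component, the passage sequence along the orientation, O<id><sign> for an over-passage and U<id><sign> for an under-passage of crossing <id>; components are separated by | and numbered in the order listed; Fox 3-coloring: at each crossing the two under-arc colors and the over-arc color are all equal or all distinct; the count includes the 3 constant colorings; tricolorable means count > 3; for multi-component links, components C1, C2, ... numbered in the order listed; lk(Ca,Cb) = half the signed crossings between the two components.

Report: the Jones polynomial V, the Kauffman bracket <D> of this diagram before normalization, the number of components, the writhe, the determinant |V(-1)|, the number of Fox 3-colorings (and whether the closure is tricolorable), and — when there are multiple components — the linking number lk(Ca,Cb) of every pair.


V = q^-3 + q^-2 + q^-1 + 1
<D> = -A^-3 - A - A^5 - A^9 (w = -1)
3 components over 9 crossings, w = -1
lk(C1,C2): -1
lk(C1,C3) = 0
linking number lk(C2,C3) = 0
9 Fox colorings among 3^10, |V(-1)| = 0: tricolorable
why: the 3 component pairs carry total linking -1


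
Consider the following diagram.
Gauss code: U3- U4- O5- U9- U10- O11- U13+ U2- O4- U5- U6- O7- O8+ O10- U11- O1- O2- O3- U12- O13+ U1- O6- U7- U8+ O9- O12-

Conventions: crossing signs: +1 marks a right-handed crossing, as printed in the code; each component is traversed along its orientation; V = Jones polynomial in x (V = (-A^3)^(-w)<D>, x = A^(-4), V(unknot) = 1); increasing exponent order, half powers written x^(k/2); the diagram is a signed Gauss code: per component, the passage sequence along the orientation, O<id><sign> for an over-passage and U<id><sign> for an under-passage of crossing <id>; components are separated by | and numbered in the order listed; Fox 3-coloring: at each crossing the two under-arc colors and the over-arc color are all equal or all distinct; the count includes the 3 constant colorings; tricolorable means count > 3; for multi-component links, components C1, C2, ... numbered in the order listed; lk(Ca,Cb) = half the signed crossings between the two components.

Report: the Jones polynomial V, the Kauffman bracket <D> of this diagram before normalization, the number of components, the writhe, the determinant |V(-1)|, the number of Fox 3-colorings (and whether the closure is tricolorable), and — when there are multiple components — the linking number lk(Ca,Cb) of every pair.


V = x^-11 - 2x^-10 + 2x^-9 - 3x^-8 + 2x^-7 - 2x^-6 + 2x^-5 + x^-3
<D> = -A^-15 - 2A^-7 + 2A^-3 - 2A + 3A^5 - 2A^9 + 2A^13 - A^17 (w = -9)
1 component over 13 crossings, w = -9
9 Fox colorings among 3^13, |V(-1)| = 15: tricolorable
why: V spans 8 powers of x: at least 8 crossings in any diagram


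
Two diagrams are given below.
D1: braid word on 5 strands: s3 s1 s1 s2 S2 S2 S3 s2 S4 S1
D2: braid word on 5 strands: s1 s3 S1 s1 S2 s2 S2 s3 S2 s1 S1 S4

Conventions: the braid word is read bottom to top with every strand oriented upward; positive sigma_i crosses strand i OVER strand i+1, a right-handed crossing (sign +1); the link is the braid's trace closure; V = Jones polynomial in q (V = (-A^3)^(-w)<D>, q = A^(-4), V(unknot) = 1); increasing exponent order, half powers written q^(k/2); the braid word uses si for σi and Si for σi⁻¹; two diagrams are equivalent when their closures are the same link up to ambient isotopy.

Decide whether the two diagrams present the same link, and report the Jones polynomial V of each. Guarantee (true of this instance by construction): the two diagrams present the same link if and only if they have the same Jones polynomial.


equivalent: no
V(D1) = 1  (w 0, c 10, <D> = 1)
V(D2) = q^-2 - q^-1 + 1 - q + q^2  (w 0, c 12, <D> = A^-8 - A^-4 + 1 - A^4 + A^8)
why: V(q) takes 2 values over 2 diagrams, fixing the grouping


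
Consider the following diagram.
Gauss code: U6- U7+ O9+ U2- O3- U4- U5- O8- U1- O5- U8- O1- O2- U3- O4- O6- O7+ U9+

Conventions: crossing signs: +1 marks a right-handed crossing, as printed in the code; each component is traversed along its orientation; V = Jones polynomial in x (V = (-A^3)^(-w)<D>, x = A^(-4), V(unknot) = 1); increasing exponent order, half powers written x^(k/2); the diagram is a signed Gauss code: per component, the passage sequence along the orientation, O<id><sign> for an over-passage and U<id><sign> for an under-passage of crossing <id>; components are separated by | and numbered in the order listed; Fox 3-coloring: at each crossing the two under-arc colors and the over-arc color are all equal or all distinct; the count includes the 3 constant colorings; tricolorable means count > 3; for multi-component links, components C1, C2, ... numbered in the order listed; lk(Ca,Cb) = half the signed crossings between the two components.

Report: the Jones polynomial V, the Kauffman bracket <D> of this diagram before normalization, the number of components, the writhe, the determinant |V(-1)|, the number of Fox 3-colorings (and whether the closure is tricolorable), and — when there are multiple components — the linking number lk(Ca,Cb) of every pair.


V(x) = x^-8 - 2x^-7 + x^-6 - 2x^-5 + 2x^-4 + x^-2
bracket: -A^-7 - 2A + 2A^5 - A^9 + 2A^13 - A^17, w = -5
1 component, writhe -5, over 9 crossings
det 9, colorings 27 of 3^9 — tricolorable
observation: V spans 6 powers of x: at least 6 crossings in any diagram


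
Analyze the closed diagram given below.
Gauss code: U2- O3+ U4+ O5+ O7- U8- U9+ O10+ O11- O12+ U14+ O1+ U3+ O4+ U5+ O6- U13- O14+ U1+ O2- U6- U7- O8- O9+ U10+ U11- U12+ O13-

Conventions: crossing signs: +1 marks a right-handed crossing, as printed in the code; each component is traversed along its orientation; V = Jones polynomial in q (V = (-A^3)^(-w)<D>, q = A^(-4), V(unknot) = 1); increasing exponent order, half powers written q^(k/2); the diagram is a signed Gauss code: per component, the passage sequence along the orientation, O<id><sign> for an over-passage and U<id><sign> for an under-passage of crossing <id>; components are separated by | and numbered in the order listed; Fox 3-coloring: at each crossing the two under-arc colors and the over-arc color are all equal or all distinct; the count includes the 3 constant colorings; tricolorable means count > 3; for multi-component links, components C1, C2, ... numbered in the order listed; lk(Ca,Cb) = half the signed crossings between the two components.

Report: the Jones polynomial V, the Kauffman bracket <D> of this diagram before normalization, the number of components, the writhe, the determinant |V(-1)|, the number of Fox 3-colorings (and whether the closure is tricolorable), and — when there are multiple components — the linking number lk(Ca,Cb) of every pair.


V = -q^-2 + 2q^-1 - 3 + 5q - 4q^2 + 5q^3 - 4q^4 + 2q^5 - q^6
<D> = -A^-18 + 2A^-14 - 4A^-10 + 5A^-6 - 4A^-2 + 5A^2 - 3A^6 + 2A^10 - A^14 (w = +2)
1 component over 14 crossings, w = +2
9 Fox colorings among 3^14, |V(-1)| = 27: tricolorable
why: |V(-1)| = 27: so tricolorable, since 3 divides 27


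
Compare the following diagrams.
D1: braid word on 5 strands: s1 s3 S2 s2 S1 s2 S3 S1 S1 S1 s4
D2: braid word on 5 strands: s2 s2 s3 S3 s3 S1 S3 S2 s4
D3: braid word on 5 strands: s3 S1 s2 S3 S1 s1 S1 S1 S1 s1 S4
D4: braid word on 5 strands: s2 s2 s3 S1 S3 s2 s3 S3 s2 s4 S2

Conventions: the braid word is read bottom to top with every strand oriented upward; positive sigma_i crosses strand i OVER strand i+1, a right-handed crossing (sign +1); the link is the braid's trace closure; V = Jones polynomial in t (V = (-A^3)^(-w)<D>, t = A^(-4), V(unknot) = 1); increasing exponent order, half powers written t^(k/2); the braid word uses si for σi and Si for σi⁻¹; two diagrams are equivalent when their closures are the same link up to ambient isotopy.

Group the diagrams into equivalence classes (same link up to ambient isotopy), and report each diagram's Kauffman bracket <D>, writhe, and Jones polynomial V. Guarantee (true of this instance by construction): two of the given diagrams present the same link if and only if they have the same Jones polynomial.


equivalence classes: {D1, D3} | {D2} | {D4}
D1 (bracket A^-1 + A^3 + A^7 - A^15; 11 crossings at w = -1): V = t^(-9/2) - t^(-5/2) - t^(-3/2) - t^(-1/2)
D2 (bracket A + A^5; 9 crossings at w = +1): V = -t^(-1/2) - t^(1/2)
D3 (bracket A^-7 + A^-3 + A - A^9; 11 crossings at w = -3): V = t^(-9/2) - t^(-5/2) - t^(-3/2) - t^(-1/2)
D4 (bracket -A^-9 + A^-1 + A^3 + A^7; 11 crossings at w = +3): V = -t^(1/2) - t^(3/2) - t^(5/2) + t^(9/2)
observation: V(t) takes 3 values over 4 diagrams, fixing the grouping


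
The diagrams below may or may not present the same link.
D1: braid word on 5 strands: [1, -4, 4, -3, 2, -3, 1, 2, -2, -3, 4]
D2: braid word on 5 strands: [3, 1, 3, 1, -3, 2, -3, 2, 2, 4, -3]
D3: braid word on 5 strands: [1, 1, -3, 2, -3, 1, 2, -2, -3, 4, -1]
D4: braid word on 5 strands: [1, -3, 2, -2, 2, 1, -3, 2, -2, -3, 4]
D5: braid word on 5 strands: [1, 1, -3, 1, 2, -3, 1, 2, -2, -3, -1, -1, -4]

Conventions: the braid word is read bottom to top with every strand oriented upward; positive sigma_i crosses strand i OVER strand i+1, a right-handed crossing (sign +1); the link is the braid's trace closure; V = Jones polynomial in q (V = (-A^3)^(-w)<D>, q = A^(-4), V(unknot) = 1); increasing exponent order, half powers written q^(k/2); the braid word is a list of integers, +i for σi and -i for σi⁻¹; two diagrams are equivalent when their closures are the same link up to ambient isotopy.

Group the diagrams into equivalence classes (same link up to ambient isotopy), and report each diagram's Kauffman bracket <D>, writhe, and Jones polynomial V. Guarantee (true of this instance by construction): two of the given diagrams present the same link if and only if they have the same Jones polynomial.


grouping into links: {D1, D3, D4, D5} | {D2}
V(D1) = q^(-7/2) - q^(-5/2) + q^(-3/2) - 2q^(-1/2) - q^(3/2)  (w +1, c 11, <D> = A^-3 + 2A^5 - A^9 + A^13 - A^17)
V(D2) = -q^(3/2) - 2q^(7/2) + q^(9/2) - q^(11/2) + q^(13/2)  (w +5, c 11, <D> = -A^-11 + A^-7 - A^-3 + 2A + A^9)
V(D3) = q^(-7/2) - q^(-5/2) + q^(-3/2) - 2q^(-1/2) - q^(3/2)  (w +1, c 11, <D> = A^-3 + 2A^5 - A^9 + A^13 - A^17)
D4 (bracket A^-3 + 2A^5 - A^9 + A^13 - A^17; 11 crossings at w = +1): V = q^(-7/2) - q^(-5/2) + q^(-3/2) - 2q^(-1/2) - q^(3/2)
V(D5) = q^(-7/2) - q^(-5/2) + q^(-3/2) - 2q^(-1/2) - q^(3/2)  (w -1, c 13, <D> = A^-9 + 2A^-1 - A^3 + A^7 - A^11)
why: 2 values of V(q) split the 5 diagrams


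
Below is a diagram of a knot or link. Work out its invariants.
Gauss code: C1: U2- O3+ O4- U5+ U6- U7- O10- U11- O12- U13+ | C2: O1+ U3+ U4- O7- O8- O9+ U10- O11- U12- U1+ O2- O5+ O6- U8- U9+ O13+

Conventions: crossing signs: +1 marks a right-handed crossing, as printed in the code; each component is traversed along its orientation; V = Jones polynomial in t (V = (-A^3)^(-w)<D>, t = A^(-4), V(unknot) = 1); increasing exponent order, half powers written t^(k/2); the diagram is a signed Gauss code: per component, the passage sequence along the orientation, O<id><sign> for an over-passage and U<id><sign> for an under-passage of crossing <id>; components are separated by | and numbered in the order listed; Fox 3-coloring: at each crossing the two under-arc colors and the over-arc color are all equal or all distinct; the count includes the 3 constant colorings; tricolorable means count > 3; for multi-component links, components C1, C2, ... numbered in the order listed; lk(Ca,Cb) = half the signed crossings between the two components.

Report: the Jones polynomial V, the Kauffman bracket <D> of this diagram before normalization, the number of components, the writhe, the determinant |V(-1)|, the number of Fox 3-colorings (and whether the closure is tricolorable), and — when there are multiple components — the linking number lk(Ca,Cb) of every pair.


V(t) = -t^(-11/2) + t^(-9/2) - t^(-7/2) - t^(-3/2)
bracket: A^-3 + A^5 - A^9 + A^13, w = -3
2 components, writhe -3, over 13 crossings
lk(C1,C2) = -2
det 4, colorings 3 of 3^13 — not tricolorable
observation: w = -3 shifts under R1 moves; the (-A^3)^(3) factor cancels that in V


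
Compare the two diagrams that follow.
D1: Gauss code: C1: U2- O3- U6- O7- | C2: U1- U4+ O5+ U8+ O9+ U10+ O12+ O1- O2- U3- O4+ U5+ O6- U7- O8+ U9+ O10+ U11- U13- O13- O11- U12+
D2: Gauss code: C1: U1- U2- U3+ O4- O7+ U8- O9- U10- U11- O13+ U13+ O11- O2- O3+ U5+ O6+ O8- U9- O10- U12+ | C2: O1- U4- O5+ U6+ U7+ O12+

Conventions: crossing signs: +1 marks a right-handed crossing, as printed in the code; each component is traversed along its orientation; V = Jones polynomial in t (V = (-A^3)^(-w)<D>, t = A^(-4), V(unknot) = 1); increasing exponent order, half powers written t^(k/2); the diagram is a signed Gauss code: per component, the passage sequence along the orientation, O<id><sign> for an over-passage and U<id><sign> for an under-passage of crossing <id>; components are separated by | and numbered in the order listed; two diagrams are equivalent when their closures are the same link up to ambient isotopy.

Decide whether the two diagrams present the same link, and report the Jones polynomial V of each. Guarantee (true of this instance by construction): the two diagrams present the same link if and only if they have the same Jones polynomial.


equivalent: no
D1 (bracket -A^-25 + 2A^-21 - 5A^-17 + 7A^-13 - 7A^-9 + 8A^-5 - 6A^-1 + 5A^3 - 2A^7 + A^11; 13 crossings at w = -1): V = -t^(-7/2) + 2t^(-5/2) - 5t^(-3/2) + 6t^(-1/2) - 8t^(1/2) + 7t^(3/2) - 7t^(5/2) + 5t^(7/2) - 2t^(9/2) + t^(11/2)
V(D2) = t^(-7/2) - t^(-5/2) + t^(-3/2) - 2t^(-1/2) - t^(3/2)  [13 crossings, <D> = A^-9 + 2A^-1 - A^3 + A^7 - A^11, w = -1]
observation: V(t) takes 2 values over 2 diagrams, fixing the grouping


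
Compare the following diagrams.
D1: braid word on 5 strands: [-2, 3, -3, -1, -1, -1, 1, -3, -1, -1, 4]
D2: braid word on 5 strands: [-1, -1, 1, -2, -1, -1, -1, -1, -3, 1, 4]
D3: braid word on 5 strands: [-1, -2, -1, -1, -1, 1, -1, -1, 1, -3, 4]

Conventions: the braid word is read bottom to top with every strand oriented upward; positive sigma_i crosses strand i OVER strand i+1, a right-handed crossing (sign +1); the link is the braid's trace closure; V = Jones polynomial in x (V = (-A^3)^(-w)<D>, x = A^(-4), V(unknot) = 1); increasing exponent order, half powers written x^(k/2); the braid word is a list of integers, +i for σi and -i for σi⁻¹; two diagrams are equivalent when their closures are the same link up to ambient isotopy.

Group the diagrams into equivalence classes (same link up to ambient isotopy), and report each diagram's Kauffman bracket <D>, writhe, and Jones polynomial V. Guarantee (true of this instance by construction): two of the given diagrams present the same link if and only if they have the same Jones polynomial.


classes: {D1, D2, D3}
V(D1) = -x^(-11/2) + x^(-9/2) - x^(-7/2) - x^(-3/2)  [11 crossings, <D> = A^-9 + A^-1 - A^3 + A^7, w = -5]
D2 (bracket A^-9 + A^-1 - A^3 + A^7; 11 crossings at w = -5): V = -x^(-11/2) + x^(-9/2) - x^(-7/2) - x^(-3/2)
D3 (bracket A^-9 + A^-1 - A^3 + A^7; 11 crossings at w = -5): V = -x^(-11/2) + x^(-9/2) - x^(-7/2) - x^(-3/2)
note: all 3 diagrams share one V(x), hence one class


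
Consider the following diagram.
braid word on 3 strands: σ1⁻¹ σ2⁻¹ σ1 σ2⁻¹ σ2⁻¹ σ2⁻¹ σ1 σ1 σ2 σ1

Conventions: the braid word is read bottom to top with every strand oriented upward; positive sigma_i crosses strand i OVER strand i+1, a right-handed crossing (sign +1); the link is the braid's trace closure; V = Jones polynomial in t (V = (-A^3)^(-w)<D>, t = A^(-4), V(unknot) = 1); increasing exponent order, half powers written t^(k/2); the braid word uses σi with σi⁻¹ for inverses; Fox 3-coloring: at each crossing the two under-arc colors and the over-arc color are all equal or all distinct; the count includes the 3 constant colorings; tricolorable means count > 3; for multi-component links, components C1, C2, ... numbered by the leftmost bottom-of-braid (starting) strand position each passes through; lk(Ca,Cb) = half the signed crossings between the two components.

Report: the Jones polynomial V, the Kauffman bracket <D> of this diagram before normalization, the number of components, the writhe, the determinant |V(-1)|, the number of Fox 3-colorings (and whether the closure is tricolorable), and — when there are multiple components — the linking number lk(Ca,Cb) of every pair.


Jones polynomial: V(t) = -t^-3 + t^-2 - t^-1 + 3 - t + t^2 - t^3
<D> = -A^-12 + A^-8 - A^-4 + 3 - A^4 + A^8 - A^12; writhe 0
components 1, writhe 0 (10 crossings)
3-colorings: 27 of 3^10, det 9 — tricolorable
note: the span of V is 6, forcing >= 6 crossings in any diagram


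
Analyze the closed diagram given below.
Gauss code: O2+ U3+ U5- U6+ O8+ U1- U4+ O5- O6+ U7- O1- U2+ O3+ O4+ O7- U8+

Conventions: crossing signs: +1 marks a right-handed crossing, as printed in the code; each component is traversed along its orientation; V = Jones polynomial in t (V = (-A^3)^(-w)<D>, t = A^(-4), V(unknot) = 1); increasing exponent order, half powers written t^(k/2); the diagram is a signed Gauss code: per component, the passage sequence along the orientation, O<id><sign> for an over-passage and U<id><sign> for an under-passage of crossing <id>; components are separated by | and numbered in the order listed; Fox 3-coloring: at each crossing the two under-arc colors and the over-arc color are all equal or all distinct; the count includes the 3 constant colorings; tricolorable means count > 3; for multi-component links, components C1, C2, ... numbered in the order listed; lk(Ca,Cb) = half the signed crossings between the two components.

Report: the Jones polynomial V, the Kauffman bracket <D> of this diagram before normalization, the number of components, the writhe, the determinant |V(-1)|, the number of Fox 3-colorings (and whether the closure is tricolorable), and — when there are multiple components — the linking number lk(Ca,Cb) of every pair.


V = t + t^3 - t^4
<D> = -A^-10 + A^-6 + A^2 (w = +2)
1 component over 8 crossings, w = +2
9 Fox colorings among 3^8, |V(-1)| = 3: tricolorable
why: V spans 3 powers of t: at least 3 crossings in any diagram


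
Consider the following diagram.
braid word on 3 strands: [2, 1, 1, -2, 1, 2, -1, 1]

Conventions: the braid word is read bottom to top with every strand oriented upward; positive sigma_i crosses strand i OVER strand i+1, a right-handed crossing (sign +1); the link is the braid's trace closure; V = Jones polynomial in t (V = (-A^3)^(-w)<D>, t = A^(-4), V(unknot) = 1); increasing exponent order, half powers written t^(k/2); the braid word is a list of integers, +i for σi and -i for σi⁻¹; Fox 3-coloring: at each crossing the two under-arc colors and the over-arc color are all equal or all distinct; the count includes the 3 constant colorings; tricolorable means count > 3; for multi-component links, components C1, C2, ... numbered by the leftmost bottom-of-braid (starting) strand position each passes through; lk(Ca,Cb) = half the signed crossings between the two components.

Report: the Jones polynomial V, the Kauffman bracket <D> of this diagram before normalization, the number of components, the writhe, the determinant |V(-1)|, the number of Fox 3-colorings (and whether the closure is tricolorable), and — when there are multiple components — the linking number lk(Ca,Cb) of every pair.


Jones polynomial: V(t) = t - t^2 + 2t^3 - t^4 + t^5 - t^6
<D> = -A^-12 + A^-8 - A^-4 + 2 - A^4 + A^8; writhe +4
components 1, writhe +4 (8 crossings)
3-colorings: 3 of 3^8, det 7 — not tricolorable
note: the word shrinks to σ2 σ1 σ1 σ2⁻¹ σ1 σ2 after cancelling


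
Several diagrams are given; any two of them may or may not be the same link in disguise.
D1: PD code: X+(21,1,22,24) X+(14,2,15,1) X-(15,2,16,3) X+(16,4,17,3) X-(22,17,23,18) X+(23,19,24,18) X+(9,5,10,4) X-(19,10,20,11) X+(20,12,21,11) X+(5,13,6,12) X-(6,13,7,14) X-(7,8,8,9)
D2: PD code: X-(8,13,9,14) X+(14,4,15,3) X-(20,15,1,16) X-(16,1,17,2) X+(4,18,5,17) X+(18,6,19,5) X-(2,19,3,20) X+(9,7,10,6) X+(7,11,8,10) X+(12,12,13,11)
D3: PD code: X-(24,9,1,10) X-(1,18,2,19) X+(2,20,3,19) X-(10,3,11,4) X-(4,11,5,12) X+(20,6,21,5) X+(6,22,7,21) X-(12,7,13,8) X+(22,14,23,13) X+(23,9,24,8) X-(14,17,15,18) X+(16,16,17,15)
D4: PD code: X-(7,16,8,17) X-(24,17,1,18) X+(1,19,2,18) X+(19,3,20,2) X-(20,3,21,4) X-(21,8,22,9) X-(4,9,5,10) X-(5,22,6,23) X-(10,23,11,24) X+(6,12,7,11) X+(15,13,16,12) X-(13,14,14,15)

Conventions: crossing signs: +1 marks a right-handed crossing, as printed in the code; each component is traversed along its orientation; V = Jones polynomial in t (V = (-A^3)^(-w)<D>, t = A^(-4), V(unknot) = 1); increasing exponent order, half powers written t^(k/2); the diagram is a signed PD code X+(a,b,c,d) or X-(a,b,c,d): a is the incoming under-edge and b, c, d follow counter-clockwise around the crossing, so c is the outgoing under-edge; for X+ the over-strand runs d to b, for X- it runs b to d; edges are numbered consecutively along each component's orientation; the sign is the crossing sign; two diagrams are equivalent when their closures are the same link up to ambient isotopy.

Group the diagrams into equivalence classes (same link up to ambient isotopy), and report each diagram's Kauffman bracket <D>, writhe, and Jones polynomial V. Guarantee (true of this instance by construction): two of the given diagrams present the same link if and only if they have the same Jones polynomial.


classes: {D1} | {D2, D3} | {D4}
V(D1) = 1  [12 crossings, <D> = A^6, w = +2]
D2 (bracket -A^-6 + 2A^-2 - 2A^2 + 3A^6 - 2A^10 + 2A^14 - A^18; 10 crossings at w = +2): V = -t^-3 + 2t^-2 - 2t^-1 + 3 - 2t + 2t^2 - t^3
V(D3) = -t^-3 + 2t^-2 - 2t^-1 + 3 - 2t + 2t^2 - t^3  [12 crossings, <D> = -A^-12 + 2A^-8 - 2A^-4 + 3 - 2A^4 + 2A^8 - A^12, w = 0]
V(D4) = -t^-4 + t^-3 + t^-1  (w -4, c 12, <D> = A^-8 + 1 - A^4)
note: V(t) takes 3 values over 4 diagrams, fixing the grouping


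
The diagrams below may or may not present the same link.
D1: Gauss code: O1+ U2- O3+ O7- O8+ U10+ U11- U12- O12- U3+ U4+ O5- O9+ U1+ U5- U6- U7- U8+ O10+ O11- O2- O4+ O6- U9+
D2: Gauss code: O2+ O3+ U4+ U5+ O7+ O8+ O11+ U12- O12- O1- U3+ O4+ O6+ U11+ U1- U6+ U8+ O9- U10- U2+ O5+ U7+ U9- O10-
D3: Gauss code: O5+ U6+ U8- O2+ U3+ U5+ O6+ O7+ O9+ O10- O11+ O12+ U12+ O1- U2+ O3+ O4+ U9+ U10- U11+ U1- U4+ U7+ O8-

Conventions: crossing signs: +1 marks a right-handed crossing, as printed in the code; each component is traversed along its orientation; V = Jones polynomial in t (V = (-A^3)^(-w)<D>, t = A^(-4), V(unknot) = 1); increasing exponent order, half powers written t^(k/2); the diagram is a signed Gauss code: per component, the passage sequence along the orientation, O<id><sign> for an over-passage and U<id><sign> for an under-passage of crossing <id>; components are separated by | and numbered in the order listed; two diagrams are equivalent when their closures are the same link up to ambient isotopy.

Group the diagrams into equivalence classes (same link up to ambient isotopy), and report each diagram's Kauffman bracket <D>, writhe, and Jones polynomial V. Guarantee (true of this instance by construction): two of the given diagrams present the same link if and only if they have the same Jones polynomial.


classes: {D1} | {D2, D3}
V(D1) = 1  [12 crossings, <D> = 1, w = 0]
V(D2) = t - t^2 + 2t^3 - t^4 + t^5 - t^6  (w +4, c 12, <D> = -A^-12 + A^-8 - A^-4 + 2 - A^4 + A^8)
V(D3) = t - t^2 + 2t^3 - t^4 + t^5 - t^6  (w +6, c 12, <D> = -A^-6 + A^-2 - A^2 + 2A^6 - A^10 + A^14)
insight: 2 classes among 3 diagrams; unequal V(t) rules out equality


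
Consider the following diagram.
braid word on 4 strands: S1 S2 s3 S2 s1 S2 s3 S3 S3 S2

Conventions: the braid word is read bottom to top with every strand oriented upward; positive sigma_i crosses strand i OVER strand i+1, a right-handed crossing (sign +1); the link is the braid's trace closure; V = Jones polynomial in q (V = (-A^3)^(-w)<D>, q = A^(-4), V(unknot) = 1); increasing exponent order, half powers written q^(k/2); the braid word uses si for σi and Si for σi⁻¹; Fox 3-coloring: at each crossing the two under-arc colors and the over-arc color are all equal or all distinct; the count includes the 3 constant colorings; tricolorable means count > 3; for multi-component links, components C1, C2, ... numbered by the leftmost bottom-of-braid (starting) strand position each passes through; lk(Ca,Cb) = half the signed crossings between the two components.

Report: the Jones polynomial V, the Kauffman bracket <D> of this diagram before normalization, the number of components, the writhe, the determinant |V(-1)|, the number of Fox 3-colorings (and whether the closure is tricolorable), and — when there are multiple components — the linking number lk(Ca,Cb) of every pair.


Jones polynomial: V(q) = -q^(-9/2) - q^(-5/2) + q^(-3/2) - q^(-1/2)
<D> = -A^-10 + A^-6 - A^-2 - A^6; writhe -4
components 2, writhe -4 (10 crossings)
linking number lk(C1,C2) = -2
3-colorings: 3 of 3^10, det 4 — not tricolorable
note: w = -4 shifts under R1 moves; the (-A^3)^(4) factor cancels that in V


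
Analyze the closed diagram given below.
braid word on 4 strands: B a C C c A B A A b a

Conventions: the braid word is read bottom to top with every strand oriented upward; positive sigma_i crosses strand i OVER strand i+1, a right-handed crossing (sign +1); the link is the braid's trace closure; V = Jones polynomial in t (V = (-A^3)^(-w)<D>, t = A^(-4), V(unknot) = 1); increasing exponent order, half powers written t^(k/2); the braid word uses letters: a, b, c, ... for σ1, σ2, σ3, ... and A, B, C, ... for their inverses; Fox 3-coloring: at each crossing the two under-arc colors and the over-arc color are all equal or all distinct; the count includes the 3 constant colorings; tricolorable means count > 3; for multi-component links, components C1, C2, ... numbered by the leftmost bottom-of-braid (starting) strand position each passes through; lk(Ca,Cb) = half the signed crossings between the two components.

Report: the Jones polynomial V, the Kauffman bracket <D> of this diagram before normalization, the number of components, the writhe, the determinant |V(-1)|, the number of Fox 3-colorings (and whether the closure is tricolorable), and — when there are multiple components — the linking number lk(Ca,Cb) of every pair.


V(t) = -t^-4 + t^-3 + t^-1
bracket: -A^-5 - A^3 + A^7, w = -3
1 component, writhe -3, over 11 crossings
det 3, colorings 9 of 3^11 — tricolorable
observation: |V(-1)| = 3: so tricolorable, since 3 divides 3


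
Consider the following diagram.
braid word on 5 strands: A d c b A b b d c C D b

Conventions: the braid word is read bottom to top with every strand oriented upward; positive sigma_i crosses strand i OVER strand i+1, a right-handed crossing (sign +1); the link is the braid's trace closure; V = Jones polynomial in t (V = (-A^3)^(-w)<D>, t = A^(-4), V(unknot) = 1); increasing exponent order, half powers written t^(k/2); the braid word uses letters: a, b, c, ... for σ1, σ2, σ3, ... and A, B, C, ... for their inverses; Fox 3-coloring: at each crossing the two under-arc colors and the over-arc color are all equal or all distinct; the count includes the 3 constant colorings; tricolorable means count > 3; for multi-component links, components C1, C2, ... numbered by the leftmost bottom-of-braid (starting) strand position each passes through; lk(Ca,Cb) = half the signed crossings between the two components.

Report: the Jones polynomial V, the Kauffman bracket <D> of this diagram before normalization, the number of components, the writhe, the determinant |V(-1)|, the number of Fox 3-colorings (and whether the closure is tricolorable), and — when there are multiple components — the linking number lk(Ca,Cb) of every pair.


Jones polynomial: V(t) = t^-1 - 1 + 2t - 2t^2 + 2t^3 - 2t^4 + t^5
<D> = A^-8 - 2A^-4 + 2 - 2A^4 + 2A^8 - A^12 + A^16; writhe +4
components 1, writhe +4 (12 crossings)
3-colorings: 3 of 3^12, det 11 — not tricolorable
note: V spans 6 powers of t: at least 6 crossings in any diagram


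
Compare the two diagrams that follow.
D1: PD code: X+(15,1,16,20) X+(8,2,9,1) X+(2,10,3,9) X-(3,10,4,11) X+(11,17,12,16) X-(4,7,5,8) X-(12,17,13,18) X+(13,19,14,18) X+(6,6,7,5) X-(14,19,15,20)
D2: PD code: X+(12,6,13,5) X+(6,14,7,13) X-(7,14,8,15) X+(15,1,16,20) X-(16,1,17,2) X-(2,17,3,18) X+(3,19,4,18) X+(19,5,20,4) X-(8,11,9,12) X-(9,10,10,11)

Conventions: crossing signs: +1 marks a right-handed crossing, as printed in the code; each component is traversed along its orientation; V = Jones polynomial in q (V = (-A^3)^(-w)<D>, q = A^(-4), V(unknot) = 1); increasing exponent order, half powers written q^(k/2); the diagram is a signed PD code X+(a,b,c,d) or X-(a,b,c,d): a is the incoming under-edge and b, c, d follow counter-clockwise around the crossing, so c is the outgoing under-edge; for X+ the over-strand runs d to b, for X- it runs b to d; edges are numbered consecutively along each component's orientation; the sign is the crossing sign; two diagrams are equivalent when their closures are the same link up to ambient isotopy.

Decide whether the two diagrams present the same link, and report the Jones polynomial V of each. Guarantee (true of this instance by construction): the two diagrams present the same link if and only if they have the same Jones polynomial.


equivalent: yes
D1 (bracket A^6; 10 crossings at w = +2): V = 1
V(D2) = 1  [10 crossings, <D> = 1, w = 0]
observation: one V(q) for all 2 diagrams — one class (guaranteed)


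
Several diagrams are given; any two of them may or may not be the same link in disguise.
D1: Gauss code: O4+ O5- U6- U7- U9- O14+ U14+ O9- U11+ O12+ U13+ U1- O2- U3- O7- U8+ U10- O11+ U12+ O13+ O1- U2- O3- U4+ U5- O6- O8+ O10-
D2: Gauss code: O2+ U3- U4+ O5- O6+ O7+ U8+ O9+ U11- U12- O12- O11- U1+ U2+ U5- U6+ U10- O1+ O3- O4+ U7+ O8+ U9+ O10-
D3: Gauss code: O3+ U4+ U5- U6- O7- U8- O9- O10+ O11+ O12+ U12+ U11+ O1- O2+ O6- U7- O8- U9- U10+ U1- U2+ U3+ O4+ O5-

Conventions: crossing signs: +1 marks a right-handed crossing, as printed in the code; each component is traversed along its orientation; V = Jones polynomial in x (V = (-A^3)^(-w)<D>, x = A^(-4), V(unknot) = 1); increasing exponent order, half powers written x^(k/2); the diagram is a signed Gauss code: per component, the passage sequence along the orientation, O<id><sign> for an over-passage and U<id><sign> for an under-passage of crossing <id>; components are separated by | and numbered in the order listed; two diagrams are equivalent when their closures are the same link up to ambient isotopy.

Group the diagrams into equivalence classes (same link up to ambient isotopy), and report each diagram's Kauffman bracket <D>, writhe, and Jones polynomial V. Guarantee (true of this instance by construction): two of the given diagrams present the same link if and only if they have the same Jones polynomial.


grouping into links: {D1} | {D2} | {D3}
V(D1) = 1  (w -2, c 14, <D> = A^-6)
V(D2) = x + x^3 - x^4  (w +2, c 12, <D> = -A^-10 + A^-6 + A^2)
V(D3) = -x^-4 + x^-3 + x^-1  (w 0, c 12, <D> = A^4 + A^12 - A^16)
key observation: 3 classes among 3 diagrams; unequal V(x) rules out equality


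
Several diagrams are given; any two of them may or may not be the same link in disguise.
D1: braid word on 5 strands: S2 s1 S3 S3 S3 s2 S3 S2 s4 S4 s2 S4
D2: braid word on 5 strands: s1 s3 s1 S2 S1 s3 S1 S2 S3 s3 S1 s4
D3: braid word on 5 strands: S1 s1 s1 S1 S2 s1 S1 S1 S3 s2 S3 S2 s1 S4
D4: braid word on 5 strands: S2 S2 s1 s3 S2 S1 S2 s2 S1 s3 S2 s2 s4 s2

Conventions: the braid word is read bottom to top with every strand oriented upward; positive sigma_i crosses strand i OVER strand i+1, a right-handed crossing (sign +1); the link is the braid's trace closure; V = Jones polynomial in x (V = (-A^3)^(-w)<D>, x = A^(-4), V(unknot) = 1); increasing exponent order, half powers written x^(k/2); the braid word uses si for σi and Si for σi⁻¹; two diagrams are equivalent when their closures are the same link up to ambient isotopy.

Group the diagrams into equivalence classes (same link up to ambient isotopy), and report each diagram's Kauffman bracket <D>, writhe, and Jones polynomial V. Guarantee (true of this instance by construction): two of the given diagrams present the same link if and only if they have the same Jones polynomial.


equivalence classes: {D1} | {D2, D4} | {D3}
D1 (bracket A^-8 + 1 - A^4; 12 crossings at w = -4): V = -x^-4 + x^-3 + x^-1
D2 (bracket A^-8 - A^-4 + 2 - 2A^4 + A^8 - A^12 + A^16; 12 crossings at w = 0): V = x^-4 - x^-3 + x^-2 - 2x^-1 + 2 - x + x^2
V(D3) = 1  [14 crossings, <D> = A^-12, w = -4]
V(D4) = x^-4 - x^-3 + x^-2 - 2x^-1 + 2 - x + x^2  (w 0, c 14, <D> = A^-8 - A^-4 + 2 - 2A^4 + A^8 - A^12 + A^16)
key observation: comparing 4 Jones polynomials yields 3 groups


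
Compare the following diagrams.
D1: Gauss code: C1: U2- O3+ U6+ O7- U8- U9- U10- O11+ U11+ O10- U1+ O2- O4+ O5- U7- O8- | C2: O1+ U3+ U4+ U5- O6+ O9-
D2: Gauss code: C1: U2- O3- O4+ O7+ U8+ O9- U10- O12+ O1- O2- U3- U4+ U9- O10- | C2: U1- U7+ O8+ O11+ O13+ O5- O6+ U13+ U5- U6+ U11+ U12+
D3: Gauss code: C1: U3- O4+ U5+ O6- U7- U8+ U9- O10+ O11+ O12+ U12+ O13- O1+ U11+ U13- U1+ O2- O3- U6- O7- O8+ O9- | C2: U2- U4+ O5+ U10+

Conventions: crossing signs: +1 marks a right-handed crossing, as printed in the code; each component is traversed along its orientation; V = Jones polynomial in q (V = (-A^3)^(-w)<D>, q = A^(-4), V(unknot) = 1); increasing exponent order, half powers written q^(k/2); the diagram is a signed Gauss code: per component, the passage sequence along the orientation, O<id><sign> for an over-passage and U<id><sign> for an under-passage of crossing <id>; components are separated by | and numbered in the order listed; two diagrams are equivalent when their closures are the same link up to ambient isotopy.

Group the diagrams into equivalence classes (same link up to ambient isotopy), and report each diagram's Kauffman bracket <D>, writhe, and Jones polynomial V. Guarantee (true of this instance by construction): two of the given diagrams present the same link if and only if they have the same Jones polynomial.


grouping into links: {D1, D2, D3}
V(D1) = q^(-7/2) - q^(-5/2) + q^(-3/2) - 2q^(-1/2) - q^(3/2)  (w -1, c 11, <D> = A^-9 + 2A^-1 - A^3 + A^7 - A^11)
V(D2) = q^(-7/2) - q^(-5/2) + q^(-3/2) - 2q^(-1/2) - q^(3/2)  (w +1, c 13, <D> = A^-3 + 2A^5 - A^9 + A^13 - A^17)
D3 (bracket A^-3 + 2A^5 - A^9 + A^13 - A^17; 13 crossings at w = +1): V = q^(-7/2) - q^(-5/2) + q^(-3/2) - 2q^(-1/2) - q^(3/2)
why: all 3 diagrams share one V(q), hence one class
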